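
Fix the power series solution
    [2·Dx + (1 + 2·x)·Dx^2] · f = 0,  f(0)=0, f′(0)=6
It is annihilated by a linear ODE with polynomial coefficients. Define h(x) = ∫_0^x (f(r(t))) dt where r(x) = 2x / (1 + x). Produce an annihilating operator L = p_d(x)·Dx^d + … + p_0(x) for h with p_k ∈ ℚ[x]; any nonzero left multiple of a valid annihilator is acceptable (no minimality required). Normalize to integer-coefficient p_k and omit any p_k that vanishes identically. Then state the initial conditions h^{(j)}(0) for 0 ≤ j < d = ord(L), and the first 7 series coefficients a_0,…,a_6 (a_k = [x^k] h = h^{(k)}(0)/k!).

f: a_k = 0, 6, -6, 8, -12, 96/5, -32, …
h₀=f(r): pull back L_f along r ⇒ L₀.
h=∫₀ˣh₀: take L = L₀·Dx.
L = (6 + 10·x)·Dx^2 + (1 + 6·x + 5·x^2)·Dx^3  (order 3).
h: a_k = 0, 0, 6, -12, 31, -468/5, 1562/5, …
ICs: h(0) = 0, h′(0) = 0, h′′(0) = 12.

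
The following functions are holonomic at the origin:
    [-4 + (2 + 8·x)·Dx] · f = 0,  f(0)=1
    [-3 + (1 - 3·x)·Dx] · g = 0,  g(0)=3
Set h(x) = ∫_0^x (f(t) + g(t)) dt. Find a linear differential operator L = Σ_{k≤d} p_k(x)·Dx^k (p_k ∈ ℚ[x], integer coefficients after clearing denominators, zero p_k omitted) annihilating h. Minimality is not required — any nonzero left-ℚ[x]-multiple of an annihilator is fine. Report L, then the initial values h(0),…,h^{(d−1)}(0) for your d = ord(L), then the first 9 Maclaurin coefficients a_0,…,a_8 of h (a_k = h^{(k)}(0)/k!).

L = (48 + 108·x)·Dx + (-22 - 120·x - 324·x^2)·Dx^2 + (1 + 19·x + 6·x^2 - 216·x^3)·Dx^3  (order 3).
h: a_k = 0, 4, 11/2, 25/3, 85/4, 233/5, 757/6, 2103/7, 6825/8, …
ICs: h(0) = 0, h′(0) = 4, h′′(0) = 11.

f: a_k = 1, 2, -2, 4, -10, 28, -84, 264, -858, …
g: a_k = 3, 9, 27, 81, 243, 729, 2187, 6561, 19683, …
Sum ⇒ L₀ = lclm(L_f,L_g) in ℚ(x)⟨Dx⟩.
∫: right-multiply L₀ by Dx.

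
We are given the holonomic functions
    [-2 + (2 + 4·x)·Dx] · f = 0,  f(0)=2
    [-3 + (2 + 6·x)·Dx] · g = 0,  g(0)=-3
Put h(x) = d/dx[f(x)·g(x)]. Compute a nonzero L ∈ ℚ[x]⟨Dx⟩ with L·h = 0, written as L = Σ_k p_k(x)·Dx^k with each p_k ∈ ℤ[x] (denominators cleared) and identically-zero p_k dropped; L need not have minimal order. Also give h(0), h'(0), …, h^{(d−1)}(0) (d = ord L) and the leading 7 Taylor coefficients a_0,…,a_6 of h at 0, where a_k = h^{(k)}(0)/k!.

L = -1 + (-10 - 74·x - 180·x^2 - 144·x^3)·Dx  (order 1).
h: a_k = -15, 3/2, -45/8, 303/16, -7725/128, 47709/256, -578025/1024, …
ICs: h(0) = -15.

f: a_k = 2, 2, -1, 1, -5/4, 7/4, -21/8, …
g: a_k = -3, -9/2, 27/8, -81/16, 1215/128, -5103/256, 45927/1024, …
Sym-product of L_f,L_g gives L₀ (≤ ord 1).
Derive L from L₀ (diff closure).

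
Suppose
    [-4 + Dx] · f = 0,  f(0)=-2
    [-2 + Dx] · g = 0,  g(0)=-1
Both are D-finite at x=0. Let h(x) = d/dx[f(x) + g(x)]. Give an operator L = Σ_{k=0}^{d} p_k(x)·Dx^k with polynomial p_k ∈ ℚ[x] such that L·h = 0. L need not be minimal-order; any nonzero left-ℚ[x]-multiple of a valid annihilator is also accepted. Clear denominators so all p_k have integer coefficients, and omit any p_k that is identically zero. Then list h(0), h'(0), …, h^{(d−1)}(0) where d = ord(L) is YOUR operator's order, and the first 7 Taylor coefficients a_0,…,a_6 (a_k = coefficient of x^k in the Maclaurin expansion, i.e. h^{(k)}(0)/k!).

f: a_k = -2, -8, -16, -64/3, -64/3, -256/15, -512/45, …
g: a_k = -1, -2, -2, -4/3, -2/3, -4/15, -4/45, …
L₀ := lclm(L_f,L_g); ord L₀ ≤ 1+1.
Differentiate: ansatz ord ≤ ord L₀ ⇒ L.
L = 8 - 6·Dx + Dx^2  (order 2).
h: a_k = -10, -36, -68, -88, -260/3, -344/5, -2056/45, …
ICs: h(0) = -10, h′(0) = -36.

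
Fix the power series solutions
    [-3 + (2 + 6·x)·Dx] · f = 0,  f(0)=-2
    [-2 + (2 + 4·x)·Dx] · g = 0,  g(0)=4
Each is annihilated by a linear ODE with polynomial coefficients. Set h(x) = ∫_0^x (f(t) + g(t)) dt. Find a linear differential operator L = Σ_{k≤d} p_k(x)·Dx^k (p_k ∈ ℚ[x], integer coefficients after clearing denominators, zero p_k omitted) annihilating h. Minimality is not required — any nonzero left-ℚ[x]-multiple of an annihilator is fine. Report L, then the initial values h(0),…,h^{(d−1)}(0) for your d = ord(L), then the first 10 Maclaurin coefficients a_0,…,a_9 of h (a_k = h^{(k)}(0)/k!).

f: a_k = -2, -3, 9/4, -27/8, 405/64, -1701/128, 15309/512, -72171/1024, 2814669/16384, -14073345/32768, …
g: a_k = 4, 4, -2, 2, -5/2, 7/2, -21/4, 33/4, -429/32, 715/32, …
Sum ⇒ L₀ = lclm(L_f,L_g) in ℚ(x)⟨Dx⟩.
Integrate: L := L₀·Dx.
L = -3·Dx + (5 + 12·x)·Dx^2 + (2 + 10·x + 12·x^2)·Dx^3  (order 3).
h: a_k = 0, 2, 1/2, 1/12, -11/32, 49/64, -1253/768, 1803/512, -63723/8192, 865007/49152, …
ICs: h(0) = 0, h′(0) = 2, h′′(0) = 1.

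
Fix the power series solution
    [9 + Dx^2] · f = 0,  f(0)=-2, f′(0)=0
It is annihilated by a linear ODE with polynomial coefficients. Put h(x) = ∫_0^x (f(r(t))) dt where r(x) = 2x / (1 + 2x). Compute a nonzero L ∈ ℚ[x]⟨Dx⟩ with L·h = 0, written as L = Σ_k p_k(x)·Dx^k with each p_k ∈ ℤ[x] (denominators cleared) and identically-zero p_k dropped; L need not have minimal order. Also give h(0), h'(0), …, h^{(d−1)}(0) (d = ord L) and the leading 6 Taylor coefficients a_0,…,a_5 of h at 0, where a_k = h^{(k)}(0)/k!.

f: a_k = -2, 0, 9, 0, -27/4, 0, …
h₀=f(r): pull back L_f along r ⇒ L₀.
Integrate: L := L₀·Dx.
L = 36·Dx + (4 + 24·x + 48·x^2 + 32·x^3)·Dx^2 + (1 + 8·x + 24·x^2 + 32·x^3 + 16·x^4)·Dx^3  (order 3).
h: a_k = 0, -2, 0, 12, -36, 324/5, …
ICs: h(0) = 0, h′(0) = -2, h′′(0) = 0.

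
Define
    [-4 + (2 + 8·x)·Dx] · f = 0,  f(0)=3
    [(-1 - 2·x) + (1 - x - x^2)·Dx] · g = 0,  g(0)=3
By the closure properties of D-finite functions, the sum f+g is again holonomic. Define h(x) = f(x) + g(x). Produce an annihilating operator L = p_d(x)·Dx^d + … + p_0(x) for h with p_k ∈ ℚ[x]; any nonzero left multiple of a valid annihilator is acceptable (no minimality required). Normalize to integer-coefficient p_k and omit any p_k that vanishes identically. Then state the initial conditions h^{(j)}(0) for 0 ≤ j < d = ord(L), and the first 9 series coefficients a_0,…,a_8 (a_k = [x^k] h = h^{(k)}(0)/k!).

f: a_k = 3, 6, -6, 12, -30, 84, -252, 792, -2574, …
g: a_k = 3, 3, 6, 9, 15, 24, 39, 63, 102, …
L₀ := lclm(L_f,L_g); ord L₀ ≤ 1+1.
L = (12 + 48·x + 48·x^2 + 40·x^3) + (-8 - 30·x - 114·x^2 - 152·x^3 - 100·x^4)·Dx + (-1 + 5·x + 39·x^2 - 6·x^3 - 82·x^4 - 40·x^5)·Dx^2  (order 2).
h: a_k = 6, 9, 0, 21, -15, 108, -213, 855, -2472, …
ICs: h(0) = 6, h′(0) = 9.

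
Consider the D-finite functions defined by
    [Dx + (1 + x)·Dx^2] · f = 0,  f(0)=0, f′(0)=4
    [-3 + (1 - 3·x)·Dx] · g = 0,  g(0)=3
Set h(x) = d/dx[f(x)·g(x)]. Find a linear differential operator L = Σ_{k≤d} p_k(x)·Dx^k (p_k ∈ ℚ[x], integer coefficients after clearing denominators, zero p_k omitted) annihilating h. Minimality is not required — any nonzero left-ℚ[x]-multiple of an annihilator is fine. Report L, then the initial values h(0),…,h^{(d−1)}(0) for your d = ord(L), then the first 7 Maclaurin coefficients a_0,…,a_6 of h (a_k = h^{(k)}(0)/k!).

L = 12 + (7 + 15·x)·Dx + (-1 + 2·x + 3·x^2)·Dx^2  (order 2).
h: a_k = 12, 60, 282, 1116, 4197, 75486/5, 264261/5, …
ICs: h(0) = 12, h′(0) = 60.

f: a_k = 0, 4, -2, 4/3, -1, 4/5, -2/3, …
g: a_k = 3, 9, 27, 81, 243, 729, 2187, …
Sym-product of L_f,L_g gives L₀ (≤ ord 2).
Derive L from L₀ (diff closure).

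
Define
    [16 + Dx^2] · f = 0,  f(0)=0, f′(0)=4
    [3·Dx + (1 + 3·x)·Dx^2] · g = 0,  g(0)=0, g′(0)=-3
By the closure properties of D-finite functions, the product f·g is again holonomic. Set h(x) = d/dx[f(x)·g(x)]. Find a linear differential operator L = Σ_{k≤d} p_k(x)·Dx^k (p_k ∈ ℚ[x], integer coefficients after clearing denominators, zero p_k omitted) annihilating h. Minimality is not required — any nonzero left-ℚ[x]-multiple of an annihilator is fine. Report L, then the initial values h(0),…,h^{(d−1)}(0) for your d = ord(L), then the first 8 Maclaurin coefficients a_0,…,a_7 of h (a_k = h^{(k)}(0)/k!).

f: a_k = 0, 4, 0, -32/3, 0, 128/15, 0, -1024/315, …
g: a_k = 0, -3, 9/2, -9, 81/4, -243/5, 243/2, -2187/7, …
Product ⇒ symmetric product L₀, ord ≤ 4.
h₀' ⇒ L via d/dx closure of L₀.
L = (-252256 - 1400832·x + 774144·x^2 + 36937728·x^3 + 133871616·x^4 + 191102976·x^5 + 95551488·x^6) + (-43296 + 45216·x + 2557440·x^2 + 11404800·x^3 + 19906560·x^4 + 11943936·x^5)·Dx + (-14630 - 16992·x + 831600·x^2 + 6110208·x^3 + 17853696·x^4 + 23887872·x^5 + 11943936·x^6)·Dx^2 + (-2706 + 2826·x + 159840·x^2 + 712800·x^3 + 1244160·x^4 + 746496·x^5)·Dx^3 + (71 + 4410·x + 48951·x^2 + 237600·x^3 + 592920·x^4 + 746496·x^5 + 373248·x^6)·Dx^4  (order 4).
h: a_k = 0, -24, 54, -16, 165, -744, 10794/5, -670624/105, …
ICs: h(0) = 0, h′(0) = -24, h′′(0) = 108, h′′′(0) = -96.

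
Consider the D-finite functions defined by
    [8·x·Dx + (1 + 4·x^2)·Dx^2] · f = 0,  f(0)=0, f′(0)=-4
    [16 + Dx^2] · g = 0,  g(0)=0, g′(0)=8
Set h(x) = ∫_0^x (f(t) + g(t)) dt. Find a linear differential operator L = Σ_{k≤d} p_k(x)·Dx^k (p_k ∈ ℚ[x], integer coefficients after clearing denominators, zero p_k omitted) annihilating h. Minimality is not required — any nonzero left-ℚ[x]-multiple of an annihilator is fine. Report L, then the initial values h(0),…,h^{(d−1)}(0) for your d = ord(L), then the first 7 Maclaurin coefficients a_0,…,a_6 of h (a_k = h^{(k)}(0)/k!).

f: a_k = 0, -4, 0, 16/3, 0, -64/5, 0, …
g: a_k = 0, 8, 0, -64/3, 0, 256/15, 0, …
L₀ := lclm(L_f,L_g); ord L₀ ≤ 2+2.
∫: right-multiply L₀ by Dx.
L = (-512·x + 5120·x^3 + 4096·x^5)·Dx^2 + (16 + 512·x^2 + 2304·x^4 + 2048·x^6)·Dx^3 + (-32·x + 320·x^3 + 256·x^5)·Dx^4 + (1 + 32·x^2 + 144·x^4 + 128·x^6)·Dx^5  (order 5).
h: a_k = 0, 0, 2, 0, -4, 0, 32/45, …
ICs: h(0) = 0, h′(0) = 0, h′′(0) = 4, h′′′(0) = 0, h′′′′(0) = -96.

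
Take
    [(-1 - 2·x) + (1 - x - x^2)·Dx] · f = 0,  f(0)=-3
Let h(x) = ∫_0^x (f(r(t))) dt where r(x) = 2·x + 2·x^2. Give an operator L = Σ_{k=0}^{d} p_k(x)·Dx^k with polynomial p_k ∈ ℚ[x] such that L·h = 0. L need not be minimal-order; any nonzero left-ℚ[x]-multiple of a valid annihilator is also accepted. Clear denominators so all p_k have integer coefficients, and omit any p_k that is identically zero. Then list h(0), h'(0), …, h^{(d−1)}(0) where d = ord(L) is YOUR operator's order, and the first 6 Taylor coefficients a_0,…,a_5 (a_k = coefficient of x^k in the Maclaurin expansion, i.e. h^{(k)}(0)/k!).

L = (2 + 12·x + 24·x^2 + 16·x^3)·Dx + (-1 + 2·x + 6·x^2 + 8·x^3 + 4·x^4)·Dx^2  (order 2).
h: a_k = 0, -3, -3, -10, -30, -96, …
ICs: h(0) = 0, h′(0) = -3.

f: a_k = -3, -3, -6, -9, -15, -24, …
L₀ from L_f via x↦r, Dx↦r'^{-1}Dx.
h=∫h₀ ⇒ L = L₀·Dx.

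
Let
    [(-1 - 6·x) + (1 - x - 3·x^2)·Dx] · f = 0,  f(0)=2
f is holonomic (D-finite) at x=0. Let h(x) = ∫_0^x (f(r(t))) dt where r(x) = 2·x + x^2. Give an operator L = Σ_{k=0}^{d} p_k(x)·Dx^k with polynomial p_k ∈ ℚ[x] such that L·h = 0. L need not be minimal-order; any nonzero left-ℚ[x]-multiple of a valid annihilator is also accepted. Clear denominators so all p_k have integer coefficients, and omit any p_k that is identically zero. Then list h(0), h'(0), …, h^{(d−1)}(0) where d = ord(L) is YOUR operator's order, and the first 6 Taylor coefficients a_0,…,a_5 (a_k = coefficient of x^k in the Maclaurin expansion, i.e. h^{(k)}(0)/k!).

L = (2 + 26·x + 36·x^2 + 12·x^3)·Dx + (-1 + 2·x + 13·x^2 + 12·x^3 + 3·x^4)·Dx^2  (order 2).
h: a_k = 0, 2, 2, 34/3, 36, 784/5, …
ICs: h(0) = 0, h′(0) = 2.

f: a_k = 2, 2, 8, 14, 38, 80, …
L₀ from L_f via x↦r, Dx↦r'^{-1}Dx.
∫: right-multiply L₀ by Dx.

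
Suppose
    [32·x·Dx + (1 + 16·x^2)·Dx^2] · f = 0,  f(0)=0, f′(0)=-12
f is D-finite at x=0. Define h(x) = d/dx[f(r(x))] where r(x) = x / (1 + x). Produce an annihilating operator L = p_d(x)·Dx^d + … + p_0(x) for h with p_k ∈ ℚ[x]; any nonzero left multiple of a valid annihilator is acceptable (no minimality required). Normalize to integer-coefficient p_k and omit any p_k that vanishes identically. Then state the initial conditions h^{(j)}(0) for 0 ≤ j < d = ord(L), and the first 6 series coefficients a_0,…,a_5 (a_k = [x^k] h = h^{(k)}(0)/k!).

L = (2 + 34·x) + (1 + 2·x + 17·x^2)·Dx  (order 1).
h: a_k = -12, 24, 156, -720, -1212, 14664, …
ICs: h(0) = -12.

f: a_k = 0, -12, 0, 64, 0, -3072/5, …
L₀ from L_f via x↦r, Dx↦r'^{-1}Dx.
h=h₀': d/dx-closure on L₀ ⇒ L.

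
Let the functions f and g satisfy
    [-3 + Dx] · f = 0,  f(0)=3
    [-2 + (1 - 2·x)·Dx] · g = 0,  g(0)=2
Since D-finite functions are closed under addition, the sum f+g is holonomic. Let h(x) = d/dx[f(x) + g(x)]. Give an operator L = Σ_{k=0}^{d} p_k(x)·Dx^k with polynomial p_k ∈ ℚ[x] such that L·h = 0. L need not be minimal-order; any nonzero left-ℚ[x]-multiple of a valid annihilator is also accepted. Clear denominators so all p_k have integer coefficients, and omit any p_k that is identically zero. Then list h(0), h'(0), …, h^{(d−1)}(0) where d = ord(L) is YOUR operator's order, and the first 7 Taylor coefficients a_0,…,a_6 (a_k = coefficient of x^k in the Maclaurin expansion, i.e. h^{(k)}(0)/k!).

L = (36 + 72·x) + (-15 - 36·x + 36·x^2)·Dx + (1 + 4·x - 12·x^2)·Dx^2  (order 2).
h: a_k = 13, 43, 177/2, 337/2, 2803/8, 31449/40, 144089/80, …
ICs: h(0) = 13, h′(0) = 43.

f: a_k = 3, 9, 27/2, 27/2, 81/8, 243/40, 243/80, …
g: a_k = 2, 4, 8, 16, 32, 64, 128, …
Sum ⇒ L₀ = lclm(L_f,L_g) in ℚ(x)⟨Dx⟩.
h₀' ⇒ L via d/dx closure of L₀.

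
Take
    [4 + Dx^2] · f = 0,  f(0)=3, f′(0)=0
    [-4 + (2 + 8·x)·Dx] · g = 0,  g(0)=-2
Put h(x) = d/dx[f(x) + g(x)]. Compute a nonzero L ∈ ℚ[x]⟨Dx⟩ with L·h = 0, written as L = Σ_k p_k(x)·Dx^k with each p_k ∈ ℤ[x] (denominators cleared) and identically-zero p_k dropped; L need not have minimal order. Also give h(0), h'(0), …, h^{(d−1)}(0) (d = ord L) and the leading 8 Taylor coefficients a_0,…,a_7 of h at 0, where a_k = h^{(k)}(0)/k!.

f: a_k = 3, 0, -6, 0, 2, 0, -4/15, 0, …
g: a_k = -2, -4, 4, -8, 20, -56, 168, -528, …
Sum ⇒ L₀ = lclm(L_f,L_g) in ℚ(x)⟨Dx⟩.
Derive L from L₀ (diff closure).
L = (-32 - 16·x - 32·x^2) + (-4 - 24·x - 48·x^2 - 64·x^3)·Dx + (-8 - 4·x - 8·x^2)·Dx^2 + (-1 - 6·x - 12·x^2 - 16·x^3)·Dx^3  (order 3).
h: a_k = -4, -4, -24, 88, -280, 5032/5, -3696, 1441456/105, …
ICs: h(0) = -4, h′(0) = -4, h′′(0) = -48.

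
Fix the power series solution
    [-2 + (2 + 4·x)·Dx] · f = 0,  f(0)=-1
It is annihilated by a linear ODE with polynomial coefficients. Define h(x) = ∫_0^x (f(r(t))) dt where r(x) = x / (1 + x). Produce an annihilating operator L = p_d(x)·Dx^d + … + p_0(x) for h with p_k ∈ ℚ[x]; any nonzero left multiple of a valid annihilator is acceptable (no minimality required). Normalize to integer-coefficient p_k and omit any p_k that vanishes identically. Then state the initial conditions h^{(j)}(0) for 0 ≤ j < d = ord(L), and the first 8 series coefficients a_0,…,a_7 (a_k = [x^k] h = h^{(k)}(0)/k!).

L = -Dx + (1 + 4·x + 3·x^2)·Dx^2  (order 2).
h: a_k = 0, -1, -1/2, 1/2, -5/8, 37/40, -25/16, 327/112, …
ICs: h(0) = 0, h′(0) = -1.

f: a_k = -1, -1, 1/2, -1/2, 5/8, -7/8, 21/16, -33/16, …
Substitute x→r, Dx→(1/r')Dx; clear ⇒ L₀.
∫: right-multiply L₀ by Dx.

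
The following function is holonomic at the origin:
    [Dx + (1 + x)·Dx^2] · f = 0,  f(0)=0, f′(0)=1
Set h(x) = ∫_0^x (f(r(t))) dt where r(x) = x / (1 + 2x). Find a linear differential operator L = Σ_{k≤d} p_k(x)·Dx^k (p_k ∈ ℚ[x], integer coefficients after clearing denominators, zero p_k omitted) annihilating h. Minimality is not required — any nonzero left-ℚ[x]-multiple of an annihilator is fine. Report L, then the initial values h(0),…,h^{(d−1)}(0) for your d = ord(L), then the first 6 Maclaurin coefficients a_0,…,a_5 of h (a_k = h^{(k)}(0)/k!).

f: a_k = 0, 1, -1/2, 1/3, -1/4, 1/5, …
h₀=f(r): pull back L_f along r ⇒ L₀.
∫: right-multiply L₀ by Dx.
L = (5 + 12·x)·Dx^2 + (1 + 5·x + 6·x^2)·Dx^3  (order 3).
h: a_k = 0, 0, 1/2, -5/6, 19/12, -13/4, …
ICs: h(0) = 0, h′(0) = 0, h′′(0) = 1.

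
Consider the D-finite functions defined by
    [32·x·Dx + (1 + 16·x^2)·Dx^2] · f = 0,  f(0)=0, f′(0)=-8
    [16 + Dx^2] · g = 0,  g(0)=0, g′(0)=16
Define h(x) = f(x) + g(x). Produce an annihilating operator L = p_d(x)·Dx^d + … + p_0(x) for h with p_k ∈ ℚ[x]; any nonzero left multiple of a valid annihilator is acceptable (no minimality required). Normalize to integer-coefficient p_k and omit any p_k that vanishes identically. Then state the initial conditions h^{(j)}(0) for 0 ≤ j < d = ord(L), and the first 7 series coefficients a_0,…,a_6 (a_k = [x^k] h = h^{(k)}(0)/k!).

f: a_k = 0, -8, 0, 128/3, 0, -2048/5, 0, …
g: a_k = 0, 16, 0, -128/3, 0, 512/15, 0, …
h₀=f+g: left-lcm gives L₀, ord ≤ 4.
L = (-5632·x + 114688·x^3 + 131072·x^5)·Dx + (-16 + 1792·x^2 + 36864·x^4 + 65536·x^6)·Dx^2 + (-352·x + 7168·x^3 + 8192·x^5)·Dx^3 + (-1 + 112·x^2 + 2304·x^4 + 4096·x^6)·Dx^4  (order 4).
h: a_k = 0, 8, 0, 0, 0, -5632/15, 0, …
ICs: h(0) = 0, h′(0) = 8, h′′(0) = 0, h′′′(0) = 0.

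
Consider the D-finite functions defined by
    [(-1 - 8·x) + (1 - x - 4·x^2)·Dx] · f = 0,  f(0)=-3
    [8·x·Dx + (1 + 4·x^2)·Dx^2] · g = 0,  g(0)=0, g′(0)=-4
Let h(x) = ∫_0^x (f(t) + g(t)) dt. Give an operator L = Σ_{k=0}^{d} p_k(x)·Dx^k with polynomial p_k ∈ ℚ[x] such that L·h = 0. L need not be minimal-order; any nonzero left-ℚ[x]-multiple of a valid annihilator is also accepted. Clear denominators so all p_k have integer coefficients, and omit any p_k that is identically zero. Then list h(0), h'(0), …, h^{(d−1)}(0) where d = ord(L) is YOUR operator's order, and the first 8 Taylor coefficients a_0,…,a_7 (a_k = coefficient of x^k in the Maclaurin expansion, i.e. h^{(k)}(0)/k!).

L = (-40 + 160·x + 2272·x^2 + 4608·x^3 + 16896·x^4 + 6144·x^6)·Dx^2 + (31 + 264·x + 364·x^2 + 2208·x^3 + 4160·x^4 + 12800·x^5 + 768·x^6 + 6144·x^7)·Dx^3 + (-5 - 11·x - 80·x^2 + 116·x^3 + 80·x^4 + 704·x^5 + 1536·x^6 + 256·x^7 + 1024·x^8)·Dx^4  (order 4).
h: a_k = 0, -3, -7/2, -5, -65/12, -87/5, -1039/30, -543/7, …
ICs: h(0) = 0, h′(0) = -3, h′′(0) = -7, h′′′(0) = -30.

f: a_k = -3, -3, -15, -27, -87, -195, -543, -1323, …
g: a_k = 0, -4, 0, 16/3, 0, -64/5, 0, 256/7, …
h₀=f+g: left-lcm gives L₀, ord ≤ 3.
h=∫₀ˣh₀: take L = L₀·Dx.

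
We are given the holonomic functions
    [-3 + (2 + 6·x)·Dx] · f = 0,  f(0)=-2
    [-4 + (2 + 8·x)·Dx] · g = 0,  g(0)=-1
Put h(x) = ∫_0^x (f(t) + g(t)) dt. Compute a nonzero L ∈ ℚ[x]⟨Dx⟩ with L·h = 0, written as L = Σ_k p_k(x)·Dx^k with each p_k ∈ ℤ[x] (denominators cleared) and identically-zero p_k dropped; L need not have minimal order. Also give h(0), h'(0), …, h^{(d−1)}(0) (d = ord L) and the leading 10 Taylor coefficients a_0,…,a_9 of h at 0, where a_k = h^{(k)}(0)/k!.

f: a_k = -2, -3, 9/4, -27/8, 405/64, -1701/128, 15309/512, -72171/1024, 2814669/16384, -14073345/32768, …
g: a_k = -1, -2, 2, -4, 10, -28, 84, -264, 858, -2860, …
Weyl lclm of L_f,L_g ⇒ L₀ (ord ≤ 2).
Integrate: L := L₀·Dx.
L = -6·Dx + (7 + 24·x)·Dx^2 + (2 + 14·x + 24·x^2)·Dx^3  (order 3).
h: a_k = 0, -3, -5/2, 17/12, -59/32, 209/64, -5285/768, 8331/512, -342507/8192, 5624047/49152, …
ICs: h(0) = 0, h′(0) = -3, h′′(0) = -5.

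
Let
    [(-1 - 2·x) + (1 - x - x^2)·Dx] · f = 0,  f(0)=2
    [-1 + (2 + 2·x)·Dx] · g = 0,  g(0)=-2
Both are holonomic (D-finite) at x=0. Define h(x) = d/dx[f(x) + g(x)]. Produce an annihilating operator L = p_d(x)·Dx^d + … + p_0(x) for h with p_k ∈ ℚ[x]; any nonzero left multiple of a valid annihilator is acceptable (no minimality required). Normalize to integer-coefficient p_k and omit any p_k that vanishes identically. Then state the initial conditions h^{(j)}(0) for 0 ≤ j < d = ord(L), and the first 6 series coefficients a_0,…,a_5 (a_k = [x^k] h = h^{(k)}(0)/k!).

L = (-48 - 138·x - 156·x^2 - 84·x^3 - 30·x^4) + (-69 - 336·x - 615·x^2 - 576·x^3 - 321·x^4 - 90·x^5)·Dx + (18 + 42·x + 6·x^2 - 82·x^3 - 126·x^4 - 82·x^5 - 20·x^6)·Dx^2  (order 2).
h: a_k = 1, 17/2, 141/8, 645/16, 10205/128, 39999/256, …
ICs: h(0) = 1, h′(0) = 17/2.

f: a_k = 2, 2, 4, 6, 10, 16, …
g: a_k = -2, -1, 1/4, -1/8, 5/64, -7/128, …
Weyl lclm of L_f,L_g ⇒ L₀ (ord ≤ 2).
h₀' ⇒ L via d/dx closure of L₀.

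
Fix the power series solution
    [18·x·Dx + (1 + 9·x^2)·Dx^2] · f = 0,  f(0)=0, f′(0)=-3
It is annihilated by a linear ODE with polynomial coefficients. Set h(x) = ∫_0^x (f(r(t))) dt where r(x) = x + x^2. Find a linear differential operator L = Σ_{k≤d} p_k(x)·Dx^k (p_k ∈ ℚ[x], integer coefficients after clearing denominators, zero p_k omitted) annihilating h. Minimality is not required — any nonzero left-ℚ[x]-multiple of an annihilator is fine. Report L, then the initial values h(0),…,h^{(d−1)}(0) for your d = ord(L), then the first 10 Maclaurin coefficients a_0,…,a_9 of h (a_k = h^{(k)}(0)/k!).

f: a_k = 0, -3, 0, 9, 0, -243/5, 0, 2187/7, 0, -2187, …
L₀ from L_f via x↦r, Dx↦r'^{-1}Dx.
Integrate: L := L₀·Dx.
L = (-2 + 18·x + 72·x^2 + 108·x^3 + 54·x^4)·Dx^2 + (1 + 2·x + 9·x^2 + 36·x^3 + 45·x^4 + 18·x^5)·Dx^3  (order 3).
h: a_k = 0, 0, -3/2, -1, 9/4, 27/5, -18/5, -234/7, -1215/56, 189, …
ICs: h(0) = 0, h′(0) = 0, h′′(0) = -3.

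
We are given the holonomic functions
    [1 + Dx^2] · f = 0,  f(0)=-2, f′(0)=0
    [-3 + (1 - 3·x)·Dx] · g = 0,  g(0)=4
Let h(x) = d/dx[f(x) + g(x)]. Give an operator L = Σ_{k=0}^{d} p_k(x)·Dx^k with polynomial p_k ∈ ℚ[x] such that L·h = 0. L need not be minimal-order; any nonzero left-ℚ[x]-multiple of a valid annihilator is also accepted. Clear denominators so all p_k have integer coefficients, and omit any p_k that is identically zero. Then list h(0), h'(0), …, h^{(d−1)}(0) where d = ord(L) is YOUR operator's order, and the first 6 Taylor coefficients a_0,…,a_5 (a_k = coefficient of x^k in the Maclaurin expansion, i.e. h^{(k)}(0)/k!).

f: a_k = -2, 0, 1, 0, -1/12, 0, …
g: a_k = 4, 12, 36, 108, 324, 972, …
Weyl lclm of L_f,L_g ⇒ L₀ (ord ≤ 3).
h=h₀': d/dx-closure on L₀ ⇒ L.
L = (654 - 36·x + 54·x^2) + (-55 + 171·x - 27·x^2 + 27·x^3)·Dx + (654 - 36·x + 54·x^2)·Dx^2 + (-55 + 171·x - 27·x^2 + 27·x^3)·Dx^3  (order 3).
h: a_k = 12, 74, 324, 3887/3, 4860, 1049761/60, …
ICs: h(0) = 12, h′(0) = 74, h′′(0) = 648.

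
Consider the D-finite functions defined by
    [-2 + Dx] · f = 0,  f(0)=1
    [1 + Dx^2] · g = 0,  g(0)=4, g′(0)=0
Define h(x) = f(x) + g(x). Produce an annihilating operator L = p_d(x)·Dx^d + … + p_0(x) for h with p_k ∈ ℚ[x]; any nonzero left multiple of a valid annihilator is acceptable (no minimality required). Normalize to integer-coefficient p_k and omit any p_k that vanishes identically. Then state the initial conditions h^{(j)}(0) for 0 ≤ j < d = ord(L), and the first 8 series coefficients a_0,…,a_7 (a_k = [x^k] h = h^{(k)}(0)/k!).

f: a_k = 1, 2, 2, 4/3, 2/3, 4/15, 4/45, 8/315, …
g: a_k = 4, 0, -2, 0, 1/6, 0, -1/180, 0, …
Weyl lclm of L_f,L_g ⇒ L₀ (ord ≤ 3).
L = -2 + Dx - 2·Dx^2 + Dx^3  (order 3).
h: a_k = 5, 2, 0, 4/3, 5/6, 4/15, 1/12, 8/315, …
ICs: h(0) = 5, h′(0) = 2, h′′(0) = 0.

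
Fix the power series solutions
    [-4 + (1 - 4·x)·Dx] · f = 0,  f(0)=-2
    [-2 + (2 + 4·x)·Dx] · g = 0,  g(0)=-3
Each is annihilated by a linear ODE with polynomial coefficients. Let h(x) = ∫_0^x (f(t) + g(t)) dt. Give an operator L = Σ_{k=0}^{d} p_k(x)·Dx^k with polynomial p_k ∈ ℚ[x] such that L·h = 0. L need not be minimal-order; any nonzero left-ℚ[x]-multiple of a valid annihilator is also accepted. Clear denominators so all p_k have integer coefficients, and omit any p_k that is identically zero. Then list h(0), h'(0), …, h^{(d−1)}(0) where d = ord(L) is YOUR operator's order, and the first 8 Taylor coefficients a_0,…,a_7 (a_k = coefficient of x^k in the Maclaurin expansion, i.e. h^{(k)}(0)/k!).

L = (-12 - 16·x)·Dx + (11 + 40·x + 48·x^2)·Dx^2 + (-1 - 2·x + 16·x^2 + 32·x^3)·Dx^3  (order 3).
h: a_k = 0, -5, -11/2, -61/6, -259/8, -4081/40, -16405/48, -131009/112, …
ICs: h(0) = 0, h′(0) = -5, h′′(0) = -11.

f: a_k = -2, -8, -32, -128, -512, -2048, -8192, -32768, …
g: a_k = -3, -3, 3/2, -3/2, 15/8, -21/8, 63/16, -99/16, …
f+g: L₀ = lclm(L_f,L_g), ord ≤ 1+1.
Integrate: L := L₀·Dx.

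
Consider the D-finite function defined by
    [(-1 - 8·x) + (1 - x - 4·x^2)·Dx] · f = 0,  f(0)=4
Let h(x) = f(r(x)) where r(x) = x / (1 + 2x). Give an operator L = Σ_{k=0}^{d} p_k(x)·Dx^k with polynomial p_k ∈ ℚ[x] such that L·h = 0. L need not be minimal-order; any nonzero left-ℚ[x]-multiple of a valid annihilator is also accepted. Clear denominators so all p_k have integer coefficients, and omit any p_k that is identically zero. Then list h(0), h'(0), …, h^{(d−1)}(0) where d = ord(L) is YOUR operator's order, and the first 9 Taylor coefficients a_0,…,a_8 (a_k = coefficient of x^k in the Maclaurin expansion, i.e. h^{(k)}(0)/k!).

f: a_k = 4, 4, 20, 36, 116, 260, 724, 1764, 4660, …
L₀ from L_f via x↦r, Dx↦r'^{-1}Dx.
L = (1 + 10·x) + (-1 - 5·x - 4·x^2 + 4·x^3)·Dx  (order 1).
h: a_k = 4, 4, 12, -28, 108, -380, 1356, -4828, 17196, …
ICs: h(0) = 4.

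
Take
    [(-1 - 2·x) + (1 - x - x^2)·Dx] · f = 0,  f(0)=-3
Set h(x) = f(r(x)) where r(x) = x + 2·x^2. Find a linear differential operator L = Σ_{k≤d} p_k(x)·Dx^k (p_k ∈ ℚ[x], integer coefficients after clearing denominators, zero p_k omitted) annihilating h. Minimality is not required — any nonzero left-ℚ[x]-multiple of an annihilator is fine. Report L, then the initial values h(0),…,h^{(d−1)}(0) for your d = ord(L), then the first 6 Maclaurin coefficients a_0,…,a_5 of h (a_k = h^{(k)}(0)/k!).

L = (1 + 6·x + 12·x^2 + 16·x^3) + (-1 + x + 3·x^2 + 4·x^3 + 4·x^4)·Dx  (order 1).
h: a_k = -3, -3, -12, -33, -93, -252, …
ICs: h(0) = -3.

f: a_k = -3, -3, -6, -9, -15, -24, …
f∘r: x↦r, Dx↦Dx/r' in L_f ⇒ L₀.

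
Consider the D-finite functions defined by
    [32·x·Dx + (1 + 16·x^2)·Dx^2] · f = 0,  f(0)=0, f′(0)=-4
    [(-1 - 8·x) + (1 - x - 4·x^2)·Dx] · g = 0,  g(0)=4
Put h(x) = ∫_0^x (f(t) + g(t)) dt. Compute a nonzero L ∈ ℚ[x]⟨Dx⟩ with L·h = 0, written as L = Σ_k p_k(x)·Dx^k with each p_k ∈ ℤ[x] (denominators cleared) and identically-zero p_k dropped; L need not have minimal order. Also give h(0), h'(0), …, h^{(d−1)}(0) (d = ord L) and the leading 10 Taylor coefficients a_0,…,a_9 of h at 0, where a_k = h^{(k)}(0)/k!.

f: a_k = 0, -4, 0, 64/3, 0, -1024/5, 0, 16384/7, 0, -262144/9, …
g: a_k = 4, 4, 20, 36, 116, 260, 724, 1764, 4660, 11716, …
L₀ := lclm(L_f,L_g); ord L₀ ≤ 2+1.
h=∫h₀ ⇒ L = L₀·Dx.
L = (160 - 640·x - 14848·x^2 - 36864·x^3 - 178176·x^4 - 98304·x^6)·Dx^2 + (-43 - 336·x - 16·x^2 - 3072·x^3 - 35072·x^4 - 124928·x^5 - 12288·x^6 - 98304·x^7)·Dx^3 + (5 + 23·x + 272·x^2 + 16·x^3 + 2368·x^4 - 5888·x^5 - 12288·x^6 - 4096·x^7 - 16384·x^8)·Dx^4  (order 4).
h: a_k = 0, 4, 0, 20/3, 43/3, 116/5, 46/5, 724/7, 7183/14, 4660/9, …
ICs: h(0) = 0, h′(0) = 4, h′′(0) = 0, h′′′(0) = 40.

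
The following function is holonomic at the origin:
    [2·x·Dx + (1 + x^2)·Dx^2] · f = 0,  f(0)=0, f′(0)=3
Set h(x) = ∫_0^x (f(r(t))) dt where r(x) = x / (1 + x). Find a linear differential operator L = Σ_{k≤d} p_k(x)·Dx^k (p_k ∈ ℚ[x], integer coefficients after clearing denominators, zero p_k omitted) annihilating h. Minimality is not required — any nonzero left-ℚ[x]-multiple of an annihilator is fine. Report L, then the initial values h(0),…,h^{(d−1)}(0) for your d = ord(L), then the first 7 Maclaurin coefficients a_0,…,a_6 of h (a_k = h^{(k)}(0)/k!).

f: a_k = 0, 3, 0, -1, 0, 3/5, 0, …
h₀=f(r): pull back L_f along r ⇒ L₀.
∫: right-multiply L₀ by Dx.
L = (2 + 4·x)·Dx^2 + (1 + 2·x + 2·x^2)·Dx^3  (order 3).
h: a_k = 0, 0, 3/2, -1, 1/2, 0, -2/5, …
ICs: h(0) = 0, h′(0) = 0, h′′(0) = 3.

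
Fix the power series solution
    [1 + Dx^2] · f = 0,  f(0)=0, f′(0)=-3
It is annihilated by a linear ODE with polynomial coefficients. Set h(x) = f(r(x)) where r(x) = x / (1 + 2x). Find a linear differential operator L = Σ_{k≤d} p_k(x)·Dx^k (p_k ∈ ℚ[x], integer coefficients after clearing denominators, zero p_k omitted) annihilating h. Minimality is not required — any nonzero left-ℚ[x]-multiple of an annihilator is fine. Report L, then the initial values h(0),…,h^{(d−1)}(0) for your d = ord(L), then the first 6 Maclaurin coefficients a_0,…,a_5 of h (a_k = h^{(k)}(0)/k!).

f: a_k = 0, -3, 0, 1/2, 0, -1/40, …
Substitute x→r, Dx→(1/r')Dx; clear ⇒ L₀.
L = 1 + (4 + 24·x + 48·x^2 + 32·x^3)·Dx + (1 + 8·x + 24·x^2 + 32·x^3 + 16·x^4)·Dx^2  (order 2).
h: a_k = 0, -3, 6, -23/2, 21, -1441/40, …
ICs: h(0) = 0, h′(0) = -3.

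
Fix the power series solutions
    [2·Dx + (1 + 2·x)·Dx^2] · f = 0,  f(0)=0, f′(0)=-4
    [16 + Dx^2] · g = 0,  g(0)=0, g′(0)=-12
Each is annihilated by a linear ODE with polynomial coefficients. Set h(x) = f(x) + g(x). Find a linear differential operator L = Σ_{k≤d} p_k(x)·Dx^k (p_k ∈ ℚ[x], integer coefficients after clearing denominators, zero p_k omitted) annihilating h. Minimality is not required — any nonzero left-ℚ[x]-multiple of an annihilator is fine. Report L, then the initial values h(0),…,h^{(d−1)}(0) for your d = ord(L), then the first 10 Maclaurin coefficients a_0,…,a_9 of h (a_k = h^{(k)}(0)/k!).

f: a_k = 0, -4, 4, -16/3, 8, -64/5, 64/3, -256/7, 64, -1024/9, …
g: a_k = 0, -12, 0, 32, 0, -128/5, 0, 1024/105, 0, -2048/945, …
Weyl lclm of L_f,L_g ⇒ L₀ (ord ≤ 4).
L = (160 + 256·x + 256·x^2)·Dx + (48 + 224·x + 384·x^2 + 256·x^3)·Dx^2 + (10 + 16·x + 16·x^2)·Dx^3 + (3 + 14·x + 24·x^2 + 16·x^3)·Dx^4  (order 4).
h: a_k = 0, -16, 4, 80/3, 8, -192/5, 64/3, -2816/105, 64, -109568/945, …
ICs: h(0) = 0, h′(0) = -16, h′′(0) = 8, h′′′(0) = 160.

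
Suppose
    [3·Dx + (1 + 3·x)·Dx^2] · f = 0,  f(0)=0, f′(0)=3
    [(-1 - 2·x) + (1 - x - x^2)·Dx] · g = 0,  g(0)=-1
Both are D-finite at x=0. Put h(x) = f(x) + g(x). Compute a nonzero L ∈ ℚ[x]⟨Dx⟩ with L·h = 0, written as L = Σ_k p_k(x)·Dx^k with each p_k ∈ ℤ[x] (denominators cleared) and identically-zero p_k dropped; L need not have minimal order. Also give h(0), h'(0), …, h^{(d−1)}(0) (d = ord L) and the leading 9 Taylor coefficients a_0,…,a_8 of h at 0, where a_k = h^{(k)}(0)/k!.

f: a_k = 0, 3, -9/2, 9, -81/4, 243/5, -243/2, 2187/7, -6561/8, …
g: a_k = -1, -1, -2, -3, -5, -8, -13, -21, -34, …
L₀ := lclm(L_f,L_g); ord L₀ ≤ 2+1.
L = (-126 - 342·x - 468·x^2 - 180·x^3 - 108·x^4)·Dx + (-156·x - 576·x^2 - 672·x^3 - 378·x^4 - 180·x^5)·Dx^2 + (7 + 35·x + 29·x^2 - 63·x^3 - 99·x^4 - 93·x^5 - 36·x^6)·Dx^3  (order 3).
h: a_k = -1, 2, -13/2, 6, -101/4, 203/5, -269/2, 2040/7, -6833/8, …
ICs: h(0) = -1, h′(0) = 2, h′′(0) = -13.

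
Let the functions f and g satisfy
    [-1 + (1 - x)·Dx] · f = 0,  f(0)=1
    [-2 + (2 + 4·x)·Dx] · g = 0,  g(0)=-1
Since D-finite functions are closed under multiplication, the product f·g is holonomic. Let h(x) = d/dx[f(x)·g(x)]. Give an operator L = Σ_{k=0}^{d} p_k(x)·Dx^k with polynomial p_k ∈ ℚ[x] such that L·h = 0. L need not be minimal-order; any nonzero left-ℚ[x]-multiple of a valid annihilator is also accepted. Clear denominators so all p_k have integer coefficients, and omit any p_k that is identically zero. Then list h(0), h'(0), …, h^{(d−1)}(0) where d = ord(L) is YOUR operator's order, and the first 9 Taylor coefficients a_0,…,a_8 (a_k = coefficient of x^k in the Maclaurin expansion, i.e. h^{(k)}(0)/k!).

f: a_k = 1, 1, 1, 1, 1, 1, 1, 1, 1, …
g: a_k = -1, -1, 1/2, -1/2, 5/8, -7/8, 21/16, -33/16, 429/128, …
Sym-product of L_f,L_g gives L₀ (≤ ord 1).
h=h₀': d/dx-closure on L₀ ⇒ L.
L = (3 + 12·x + 3·x^2) + (-2 - 3·x + 3·x^2 + 2·x^3)·Dx  (order 1).
h: a_k = -2, -3, -6, -11/2, -45/4, -45/8, -21, 45/16, -3015/64, …
ICs: h(0) = -2.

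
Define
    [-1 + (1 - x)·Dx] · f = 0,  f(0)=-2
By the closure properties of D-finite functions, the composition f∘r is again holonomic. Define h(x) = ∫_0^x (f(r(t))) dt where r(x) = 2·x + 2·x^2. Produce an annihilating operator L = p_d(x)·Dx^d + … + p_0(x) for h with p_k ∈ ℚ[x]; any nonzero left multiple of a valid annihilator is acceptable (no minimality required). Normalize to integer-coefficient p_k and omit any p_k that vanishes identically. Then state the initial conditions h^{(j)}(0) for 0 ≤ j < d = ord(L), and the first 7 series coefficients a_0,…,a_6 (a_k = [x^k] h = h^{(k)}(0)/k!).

L = (2 + 4·x)·Dx + (-1 + 2·x + 2·x^2)·Dx^2  (order 2).
h: a_k = 0, -2, -2, -4, -8, -88/5, -40, …
ICs: h(0) = 0, h′(0) = -2.

f: a_k = -2, -2, -2, -2, -2, -2, -2, …
L₀ from L_f via x↦r, Dx↦r'^{-1}Dx.
Integrate: L := L₀·Dx.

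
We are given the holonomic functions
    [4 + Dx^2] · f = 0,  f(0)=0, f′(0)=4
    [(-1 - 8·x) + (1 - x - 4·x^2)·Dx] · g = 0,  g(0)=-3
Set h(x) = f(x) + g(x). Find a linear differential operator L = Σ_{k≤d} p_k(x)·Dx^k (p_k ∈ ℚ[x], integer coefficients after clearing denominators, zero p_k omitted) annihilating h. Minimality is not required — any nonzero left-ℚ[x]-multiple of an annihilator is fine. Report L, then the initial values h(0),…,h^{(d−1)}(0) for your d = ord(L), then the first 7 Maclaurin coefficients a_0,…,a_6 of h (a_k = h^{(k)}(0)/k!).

L = (-116 - 1008·x - 968·x^2 - 2688·x^3 - 640·x^4 - 1024·x^5) + (28 + 4·x - 8·x^2 - 200·x^3 - 480·x^4 - 384·x^5 - 512·x^6)·Dx + (-29 - 252·x - 242·x^2 - 672·x^3 - 160·x^4 - 256·x^5)·Dx^2 + (7 + x - 2·x^2 - 50·x^3 - 120·x^4 - 96·x^5 - 128·x^6)·Dx^3  (order 3).
h: a_k = -3, 1, -15, -89/3, -87, -2917/15, -543, …
ICs: h(0) = -3, h′(0) = 1, h′′(0) = -30.

f: a_k = 0, 4, 0, -8/3, 0, 8/15, 0, …
g: a_k = -3, -3, -15, -27, -87, -195, -543, …
Sum ⇒ L₀ = lclm(L_f,L_g) in ℚ(x)⟨Dx⟩.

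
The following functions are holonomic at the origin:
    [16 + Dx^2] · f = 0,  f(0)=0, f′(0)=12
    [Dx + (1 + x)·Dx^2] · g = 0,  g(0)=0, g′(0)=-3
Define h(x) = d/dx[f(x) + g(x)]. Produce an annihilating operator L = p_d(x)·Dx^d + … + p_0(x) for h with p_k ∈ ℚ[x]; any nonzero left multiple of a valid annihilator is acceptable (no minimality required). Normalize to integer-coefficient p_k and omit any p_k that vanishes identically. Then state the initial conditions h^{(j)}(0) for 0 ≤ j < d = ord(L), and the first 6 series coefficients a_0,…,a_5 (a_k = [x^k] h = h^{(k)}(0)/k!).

f: a_k = 0, 12, 0, -32, 0, 128/5, …
g: a_k = 0, -3, 3/2, -1, 3/4, -3/5, …
L₀ := lclm(L_f,L_g); ord L₀ ≤ 2+2.
h₀' ⇒ L via d/dx closure of L₀.
L = (176 + 256·x + 128·x^2) + (144 + 400·x + 384·x^2 + 128·x^3)·Dx + (11 + 16·x + 8·x^2)·Dx^2 + (9 + 25·x + 24·x^2 + 8·x^3)·Dx^3  (order 3).
h: a_k = 9, 3, -99, 3, 125, 3, …
ICs: h(0) = 9, h′(0) = 3, h′′(0) = -198.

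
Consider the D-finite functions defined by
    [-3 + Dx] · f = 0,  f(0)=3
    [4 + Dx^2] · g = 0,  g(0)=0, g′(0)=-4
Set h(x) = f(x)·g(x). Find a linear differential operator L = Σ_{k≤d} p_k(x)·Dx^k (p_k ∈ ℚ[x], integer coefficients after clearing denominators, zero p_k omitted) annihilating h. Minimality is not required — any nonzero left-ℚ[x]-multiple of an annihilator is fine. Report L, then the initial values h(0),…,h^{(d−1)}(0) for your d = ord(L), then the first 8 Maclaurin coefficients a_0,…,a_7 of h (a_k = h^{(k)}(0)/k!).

L = 13 - 6·Dx + Dx^2  (order 2).
h: a_k = 0, -12, -36, -46, -30, -61/10, 69/10, 3277/420, …
ICs: h(0) = 0, h′(0) = -12.

f: a_k = 3, 9, 27/2, 27/2, 81/8, 243/40, 243/80, 729/560, …
g: a_k = 0, -4, 0, 8/3, 0, -8/15, 0, 16/315, …
Sym-product of L_f,L_g gives L₀ (≤ ord 2).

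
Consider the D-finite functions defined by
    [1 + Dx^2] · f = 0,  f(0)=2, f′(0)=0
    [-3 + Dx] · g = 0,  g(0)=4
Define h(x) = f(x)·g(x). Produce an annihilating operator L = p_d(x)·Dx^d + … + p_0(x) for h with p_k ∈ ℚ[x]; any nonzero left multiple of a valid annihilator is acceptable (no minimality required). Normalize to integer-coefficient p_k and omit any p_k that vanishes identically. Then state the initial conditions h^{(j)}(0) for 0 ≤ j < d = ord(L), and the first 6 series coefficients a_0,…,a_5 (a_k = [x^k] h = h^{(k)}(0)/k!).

L = 10 - 6·Dx + Dx^2  (order 2).
h: a_k = 8, 24, 32, 24, 28/3, -4/5, …
ICs: h(0) = 8, h′(0) = 24.

f: a_k = 2, 0, -1, 0, 1/12, 0, …
g: a_k = 4, 12, 18, 18, 27/2, 81/10, …
f·g: L₀ = L_f ⊗_s L_g, ord ≤ 2·1.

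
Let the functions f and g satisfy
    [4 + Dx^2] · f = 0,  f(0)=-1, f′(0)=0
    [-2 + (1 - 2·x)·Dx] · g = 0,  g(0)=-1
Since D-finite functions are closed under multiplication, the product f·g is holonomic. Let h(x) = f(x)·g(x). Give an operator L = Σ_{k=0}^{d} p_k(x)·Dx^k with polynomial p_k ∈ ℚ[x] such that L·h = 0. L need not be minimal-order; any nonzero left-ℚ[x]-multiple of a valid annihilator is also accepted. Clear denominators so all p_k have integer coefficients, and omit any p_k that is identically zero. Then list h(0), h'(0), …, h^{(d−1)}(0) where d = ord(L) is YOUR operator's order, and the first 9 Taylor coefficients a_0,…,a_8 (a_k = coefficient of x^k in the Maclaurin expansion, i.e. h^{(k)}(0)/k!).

L = (-4 + 8·x) + 4·Dx + (-1 + 2·x)·Dx^2  (order 2).
h: a_k = 1, 2, 2, 4, 26/3, 52/3, 1556/45, 3112/45, 8714/63, …
ICs: h(0) = 1, h′(0) = 2.

f: a_k = -1, 0, 2, 0, -2/3, 0, 4/45, 0, -2/315, …
g: a_k = -1, -2, -4, -8, -16, -32, -64, -128, -256, …
h₀=f·g: eliminate ⇒ L₀, order ≤ 2·1.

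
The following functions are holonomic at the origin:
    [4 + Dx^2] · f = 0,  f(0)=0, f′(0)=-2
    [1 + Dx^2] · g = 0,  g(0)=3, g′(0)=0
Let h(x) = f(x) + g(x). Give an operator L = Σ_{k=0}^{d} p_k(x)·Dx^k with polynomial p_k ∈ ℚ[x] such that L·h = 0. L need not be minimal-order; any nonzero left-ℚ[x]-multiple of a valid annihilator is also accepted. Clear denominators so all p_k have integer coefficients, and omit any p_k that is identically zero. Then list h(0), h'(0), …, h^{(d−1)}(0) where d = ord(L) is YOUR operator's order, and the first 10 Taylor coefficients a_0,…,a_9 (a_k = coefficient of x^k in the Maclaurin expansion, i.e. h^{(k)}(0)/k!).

f: a_k = 0, -2, 0, 4/3, 0, -4/15, 0, 8/315, 0, -4/2835, …
g: a_k = 3, 0, -3/2, 0, 1/8, 0, -1/240, 0, 1/13440, 0, …
L₀ := lclm(L_f,L_g); ord L₀ ≤ 2+2.
L = 4 + 5·Dx^2 + Dx^4  (order 4).
h: a_k = 3, -2, -3/2, 4/3, 1/8, -4/15, -1/240, 8/315, 1/13440, -4/2835, …
ICs: h(0) = 3, h′(0) = -2, h′′(0) = -3, h′′′(0) = 8.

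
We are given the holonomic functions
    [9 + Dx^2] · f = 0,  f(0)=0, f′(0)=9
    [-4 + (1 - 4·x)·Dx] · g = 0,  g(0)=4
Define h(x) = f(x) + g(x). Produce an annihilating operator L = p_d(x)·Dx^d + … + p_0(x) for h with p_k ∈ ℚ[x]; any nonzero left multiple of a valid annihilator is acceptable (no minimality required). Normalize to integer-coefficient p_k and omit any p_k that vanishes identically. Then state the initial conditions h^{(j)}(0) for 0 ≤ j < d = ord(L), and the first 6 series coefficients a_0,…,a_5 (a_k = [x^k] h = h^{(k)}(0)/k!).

f: a_k = 0, 9, 0, -27/2, 0, 243/40, …
g: a_k = 4, 16, 64, 256, 1024, 4096, …
L₀ := lclm(L_f,L_g); ord L₀ ≤ 2+1.
L = (-3780 + 2592·x - 5184·x^2) + (369 - 2124·x + 3888·x^2 - 5184·x^3)·Dx + (-420 + 288·x - 576·x^2)·Dx^2 + (41 - 236·x + 432·x^2 - 576·x^3)·Dx^3  (order 3).
h: a_k = 4, 25, 64, 485/2, 1024, 164083/40, …
ICs: h(0) = 4, h′(0) = 25, h′′(0) = 128.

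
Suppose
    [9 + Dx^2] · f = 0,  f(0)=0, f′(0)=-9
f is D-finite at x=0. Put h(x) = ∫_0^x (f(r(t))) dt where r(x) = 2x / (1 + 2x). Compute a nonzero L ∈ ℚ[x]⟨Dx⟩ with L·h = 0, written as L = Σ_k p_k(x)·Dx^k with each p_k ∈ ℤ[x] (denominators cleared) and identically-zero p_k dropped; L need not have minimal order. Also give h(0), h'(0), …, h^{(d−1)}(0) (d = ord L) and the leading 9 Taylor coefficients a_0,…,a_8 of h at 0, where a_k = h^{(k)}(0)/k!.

L = 36·Dx + (4 + 24·x + 48·x^2 + 32·x^3)·Dx^2 + (1 + 8·x + 24·x^2 + 32·x^3 + 16·x^4)·Dx^3  (order 3).
h: a_k = 0, 0, -9, 12, 9, -504/5, 1758/5, -6120/7, 58059/35, …
ICs: h(0) = 0, h′(0) = 0, h′′(0) = -18.

f: a_k = 0, -9, 0, 27/2, 0, -243/40, 0, 729/560, 0, …
f∘r: x↦r, Dx↦Dx/r' in L_f ⇒ L₀.
h=∫h₀ ⇒ L = L₀·Dx.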